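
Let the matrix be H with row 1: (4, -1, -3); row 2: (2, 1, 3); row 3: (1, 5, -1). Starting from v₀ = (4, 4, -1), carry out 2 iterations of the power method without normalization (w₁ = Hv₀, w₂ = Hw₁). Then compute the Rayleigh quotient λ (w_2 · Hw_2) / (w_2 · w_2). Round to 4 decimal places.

w1 = Hv₀ = (15, 9, 25)
w2 = Hw1 = (-24, 114, 35)
Hw2 = (-315, 171, 511)
w2·Hw2 = (-24)·(-315) + 114·171 + 35·511 = 44939; w2·w2 = (-24)·(-24) + 114·114 + 35·35 = 14797
λ ≈ 44939/14797 = 3.0370

3.0370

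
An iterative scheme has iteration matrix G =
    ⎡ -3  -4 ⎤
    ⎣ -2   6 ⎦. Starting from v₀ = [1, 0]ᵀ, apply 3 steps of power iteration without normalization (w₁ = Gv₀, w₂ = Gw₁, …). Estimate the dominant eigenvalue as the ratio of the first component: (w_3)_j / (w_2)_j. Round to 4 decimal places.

w1 = Gv₀ = (-3, -2)
w2 = Gw1 = (17, -6)
w3 = Gw2 = (-27, -70)
Ratio at component: -27 / 17 = -1.5882

λ ≈ -1.5882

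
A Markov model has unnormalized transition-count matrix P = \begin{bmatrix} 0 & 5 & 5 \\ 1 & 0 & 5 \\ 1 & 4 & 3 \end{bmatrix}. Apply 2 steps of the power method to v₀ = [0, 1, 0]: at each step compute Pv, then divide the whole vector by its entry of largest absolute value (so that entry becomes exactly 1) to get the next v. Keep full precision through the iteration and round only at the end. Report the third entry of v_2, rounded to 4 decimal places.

Pv0 = (5.00000, 0.00000, 4.00000); divide by 5.00000 → v1 = (1.00000, 0.00000, 0.80000)
Pv1 = (4.00000, 5.00000, 3.40000); divide by 5.00000 → v2 = (0.80000, 1.00000, 0.68000)
Requested entry of v2: 17/25 = 0.6800

0.6800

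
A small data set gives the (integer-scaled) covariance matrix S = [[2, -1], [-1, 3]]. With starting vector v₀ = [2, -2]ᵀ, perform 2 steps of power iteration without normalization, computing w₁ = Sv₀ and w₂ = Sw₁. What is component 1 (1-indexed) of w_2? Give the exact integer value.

w1 = Sv₀ = (2·2 + (-1)·(-2); (-1)·2 + 3·(-2)) = (6, -8)
w2 = Sw1 = (2·6 + (-1)·(-8); (-1)·6 + 3·(-8)) = (20, -30)
The requested component of w2 is 20.

20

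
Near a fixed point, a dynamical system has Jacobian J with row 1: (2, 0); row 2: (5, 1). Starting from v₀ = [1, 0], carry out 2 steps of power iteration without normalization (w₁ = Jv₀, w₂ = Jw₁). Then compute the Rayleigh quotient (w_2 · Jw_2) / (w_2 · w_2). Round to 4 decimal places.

w1 = Jv₀ = (2, 5)
w2 = Jw1 = (4, 15)
Jw2 = (8, 35)
w2·Jw2 = 4·8 + 15·35 = 557; w2·w2 = 4·4 + 15·15 = 241
λ ≈ 557/241 = 2.3112

λ ≈ 2.3112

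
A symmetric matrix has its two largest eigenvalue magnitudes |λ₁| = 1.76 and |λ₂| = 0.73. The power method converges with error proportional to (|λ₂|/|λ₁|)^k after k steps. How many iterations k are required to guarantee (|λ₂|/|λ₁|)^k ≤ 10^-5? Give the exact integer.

14

|λ₂/λ₁| = 0.73/1.76 = 0.41477
Need k ≥ ln(10^-5) / ln(0.41477) = -11.5129 / -0.8800 ≈ 13.083
Smallest integer k satisfying the bound: 14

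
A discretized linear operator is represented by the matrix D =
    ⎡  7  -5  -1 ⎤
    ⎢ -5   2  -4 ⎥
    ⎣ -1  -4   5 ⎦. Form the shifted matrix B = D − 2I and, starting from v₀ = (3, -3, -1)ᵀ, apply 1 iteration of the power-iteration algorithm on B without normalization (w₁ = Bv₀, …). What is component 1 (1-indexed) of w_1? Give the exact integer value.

31

B = D − 2I has rows (5, -5, -1); (-5, 0, -4); (-1, -4, 3)
w1 = Bv₀ = (31, -11, 6)
Requested component of w1: 31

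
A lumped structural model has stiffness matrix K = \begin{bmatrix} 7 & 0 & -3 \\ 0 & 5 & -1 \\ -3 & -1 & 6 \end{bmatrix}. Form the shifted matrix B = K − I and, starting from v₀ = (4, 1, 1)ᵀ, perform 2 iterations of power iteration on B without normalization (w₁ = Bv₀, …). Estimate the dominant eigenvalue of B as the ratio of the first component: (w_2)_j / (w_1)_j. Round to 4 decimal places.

B = K − I has rows (6, 0, -3); (0, 4, -1); (-3, -1, 5)
w1 = Bv₀ = (6·4 + 0·1 + (-3)·1; 0·4 + 4·1 + (-1)·1; (-3)·4 + (-1)·1 + 5·1) = (21, 3, -8)
w2 = Bw1 = (6·21 + 0·3 + (-3)·(-8); 0·21 + 4·3 + (-1)·(-8); (-3)·21 + (-1)·3 + 5·(-8)) = (150, 20, -106)
Ratio: 150/21 = 7.1429

7.1429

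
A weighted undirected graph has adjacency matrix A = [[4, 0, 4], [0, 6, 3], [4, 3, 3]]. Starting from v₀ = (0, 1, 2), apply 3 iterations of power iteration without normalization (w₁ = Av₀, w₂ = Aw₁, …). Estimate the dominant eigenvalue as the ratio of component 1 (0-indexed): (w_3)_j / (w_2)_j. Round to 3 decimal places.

w1 = Av₀ = (4·0 + 0·1 + 4·2; 0·0 + 6·1 + 3·2; 4·0 + 3·1 + 3·2) = (8, 12, 9)
w2 = Aw1 = (4·8 + 0·12 + 4·9; 0·8 + 6·12 + 3·9; 4·8 + 3·12 + 3·9) = (68, 99, 95)
w3 = Aw2 = (652, 879, 854)
Ratio at component: 879 / 99 = 8.879

λ ≈ 8.879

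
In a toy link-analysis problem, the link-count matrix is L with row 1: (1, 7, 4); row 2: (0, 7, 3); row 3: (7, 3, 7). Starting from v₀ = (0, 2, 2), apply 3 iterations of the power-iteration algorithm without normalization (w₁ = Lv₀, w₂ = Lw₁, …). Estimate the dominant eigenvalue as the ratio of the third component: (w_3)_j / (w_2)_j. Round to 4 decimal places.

w1 = Lv₀ = (22, 20, 20)
w2 = Lw1 = (242, 200, 354)
w3 = Lw2 = (3058, 2462, 4772)
Ratio at component: 4772 / 354 = 13.4802

13.4802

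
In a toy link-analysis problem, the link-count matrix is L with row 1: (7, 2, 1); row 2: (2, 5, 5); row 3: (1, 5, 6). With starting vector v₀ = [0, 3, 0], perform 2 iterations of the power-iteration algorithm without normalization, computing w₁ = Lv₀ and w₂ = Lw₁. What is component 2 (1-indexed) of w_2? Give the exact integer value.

162

w1 = Lv₀ = (7·0 + 2·3 + 1·0; 2·0 + 5·3 + 5·0; 1·0 + 5·3 + 6·0) = (6, 15, 15)
w2 = Lw1 = (7·6 + 2·15 + 1·15; 2·6 + 5·15 + 5·15; 1·6 + 5·15 + 6·15) = (87, 162, 171)
The requested component of w2 is 162.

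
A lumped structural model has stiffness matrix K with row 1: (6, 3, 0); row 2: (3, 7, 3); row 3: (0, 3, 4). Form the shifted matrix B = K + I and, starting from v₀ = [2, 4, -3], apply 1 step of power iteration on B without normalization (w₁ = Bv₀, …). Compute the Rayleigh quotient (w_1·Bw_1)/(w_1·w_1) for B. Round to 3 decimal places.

B = K + I has rows (7, 3, 0); (3, 8, 3); (0, 3, 5)
w1 = Bv₀ = (7·2 + 3·4 + 0·(-3); 3·2 + 8·4 + 3·(-3); 0·2 + 3·4 + 5·(-3)) = (26, 29, -3)
Bw1 = (269, 301, 72)
w1·Bw1 = 15507; w1·w1 = 1526; μ ≈ 15507/1526 = 10.162

μ ≈ 10.162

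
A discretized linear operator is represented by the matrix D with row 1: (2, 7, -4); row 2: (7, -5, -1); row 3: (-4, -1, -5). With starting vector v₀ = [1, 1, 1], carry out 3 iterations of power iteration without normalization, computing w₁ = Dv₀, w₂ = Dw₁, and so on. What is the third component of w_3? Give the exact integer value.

w1 = Dv₀ = (5, 1, -10)
w2 = Dw1 = (57, 40, 29)
w3 = Dw2 = (278, 170, -413)
The requested component of w3 is -413.

-413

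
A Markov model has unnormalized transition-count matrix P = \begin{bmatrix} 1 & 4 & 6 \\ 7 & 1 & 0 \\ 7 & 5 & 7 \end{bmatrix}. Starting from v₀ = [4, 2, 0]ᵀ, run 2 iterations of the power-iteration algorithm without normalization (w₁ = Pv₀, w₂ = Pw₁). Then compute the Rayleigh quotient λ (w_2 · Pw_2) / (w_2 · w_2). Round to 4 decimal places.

w1 = Pv₀ = (1·4 + 4·2 + 6·0; 7·4 + 1·2 + 0·0; 7·4 + 5·2 + 7·0) = (12, 30, 38)
w2 = Pw1 = (1·12 + 4·30 + 6·38; 7·12 + 1·30 + 0·38; 7·12 + 5·30 + 7·38) = (360, 114, 500)
Pw2 = (3816, 2634, 6590)
w2·Pw2 = 360·3816 + 114·2634 + 500·6590 = 4969036; w2·w2 = 360·360 + 114·114 + 500·500 = 392596
λ ≈ 4969036/392596 = 12.6569

λ ≈ 12.6569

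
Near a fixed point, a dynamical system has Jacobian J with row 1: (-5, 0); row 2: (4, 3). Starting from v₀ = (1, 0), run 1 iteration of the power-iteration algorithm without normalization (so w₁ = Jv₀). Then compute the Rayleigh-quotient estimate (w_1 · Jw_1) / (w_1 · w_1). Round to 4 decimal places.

-3.8293

w1 = Jv₀ = ((-5)·1 + 0·0; 4·1 + 3·0) = (-5, 4)
Jw1 = (25, -8)
w1·Jw1 = (-5)·25 + 4·(-8) = -157; w1·w1 = (-5)·(-5) + 4·4 = 41
λ ≈ -157/41 = -3.8293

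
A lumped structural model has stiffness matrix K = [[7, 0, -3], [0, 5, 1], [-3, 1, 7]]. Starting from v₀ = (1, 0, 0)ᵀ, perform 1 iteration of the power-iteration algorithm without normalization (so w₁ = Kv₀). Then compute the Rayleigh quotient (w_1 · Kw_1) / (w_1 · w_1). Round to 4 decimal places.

9.1724

w1 = Kv₀ = (7·1 + 0·0 + (-3)·0; 0·1 + 5·0 + 1·0; (-3)·1 + 1·0 + 7·0) = (7, 0, -3)
Kw1 = (58, -3, -42)
w1·Kw1 = 7·58 + 0·(-3) + (-3)·(-42) = 532; w1·w1 = 7·7 + 0·0 + (-3)·(-3) = 58
λ ≈ 532/58 = 9.1724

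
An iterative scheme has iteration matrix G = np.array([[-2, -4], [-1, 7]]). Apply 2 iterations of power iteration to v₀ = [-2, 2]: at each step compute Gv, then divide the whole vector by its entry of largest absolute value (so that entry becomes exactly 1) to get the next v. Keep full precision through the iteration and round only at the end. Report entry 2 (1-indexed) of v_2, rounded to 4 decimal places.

1.0000

Gv0 = (-4.00000, 16.00000); divide by 16.00000 → v1 = (-0.25000, 1.00000)
Gv1 = (-3.50000, 7.25000); divide by 7.25000 → v2 = (-0.48276, 1.00000)
Requested entry of v2: 116/116 = 1.0000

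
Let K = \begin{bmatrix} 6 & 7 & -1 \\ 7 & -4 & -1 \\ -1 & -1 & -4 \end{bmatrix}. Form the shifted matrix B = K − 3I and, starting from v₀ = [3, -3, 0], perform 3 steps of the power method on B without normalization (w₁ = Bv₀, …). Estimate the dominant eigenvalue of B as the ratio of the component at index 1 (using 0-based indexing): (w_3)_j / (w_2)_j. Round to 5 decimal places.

μ ≈ -11.85714

B = K − 3I has rows (3, 7, -1); (7, -7, -1); (-1, -1, -7)
w1 = Bv₀ = (-12, 42, 0)
w2 = Bw1 = (258, -378, -30)
w3 = Bw2 = (-1842, 4482, 330)
Ratio: 4482/-378 = -11.85714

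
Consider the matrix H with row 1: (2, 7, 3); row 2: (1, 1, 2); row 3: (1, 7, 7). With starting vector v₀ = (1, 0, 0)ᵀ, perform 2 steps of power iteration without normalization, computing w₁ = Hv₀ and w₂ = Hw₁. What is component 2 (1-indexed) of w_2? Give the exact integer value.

w1 = Hv₀ = (2·1 + 7·0 + 3·0; 1·1 + 1·0 + 2·0; 1·1 + 7·0 + 7·0) = (2, 1, 1)
w2 = Hw1 = (2·2 + 7·1 + 3·1; 1·2 + 1·1 + 2·1; 1·2 + 7·1 + 7·1) = (14, 5, 16)
The requested component of w2 is 5.

5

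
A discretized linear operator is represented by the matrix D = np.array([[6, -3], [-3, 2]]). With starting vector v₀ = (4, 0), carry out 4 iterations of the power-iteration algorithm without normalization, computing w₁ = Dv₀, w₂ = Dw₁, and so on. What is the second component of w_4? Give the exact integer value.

-5568

w1 = Dv₀ = (6·4 + (-3)·0; (-3)·4 + 2·0) = (24, -12)
w2 = Dw1 = (6·24 + (-3)·(-12); (-3)·24 + 2·(-12)) = (180, -96)
w3 = Dw2 = (1368, -732)
w4 = Dw3 = (10404, -5568)
The requested component of w4 is -5568.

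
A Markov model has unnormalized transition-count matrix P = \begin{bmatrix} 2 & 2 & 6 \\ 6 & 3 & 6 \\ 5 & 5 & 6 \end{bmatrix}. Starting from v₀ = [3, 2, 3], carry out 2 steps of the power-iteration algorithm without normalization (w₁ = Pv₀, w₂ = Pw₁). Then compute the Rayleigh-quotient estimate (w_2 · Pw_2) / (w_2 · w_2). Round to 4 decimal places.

w1 = Pv₀ = (2·3 + 2·2 + 6·3; 6·3 + 3·2 + 6·3; 5·3 + 5·2 + 6·3) = (28, 42, 43)
w2 = Pw1 = (2·28 + 2·42 + 6·43; 6·28 + 3·42 + 6·43; 5·28 + 5·42 + 6·43) = (398, 552, 608)
Pw2 = (5548, 7692, 8398)
w2·Pw2 = 398·5548 + 552·7692 + 608·8398 = 11560072; w2·w2 = 398·398 + 552·552 + 608·608 = 832772
λ ≈ 11560072/832772 = 13.8814

13.8814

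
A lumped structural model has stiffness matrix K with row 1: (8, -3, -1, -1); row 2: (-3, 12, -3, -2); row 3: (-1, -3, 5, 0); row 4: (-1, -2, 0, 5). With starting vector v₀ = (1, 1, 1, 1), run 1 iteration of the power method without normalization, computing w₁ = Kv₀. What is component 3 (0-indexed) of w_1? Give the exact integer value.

w1 = Kv₀ = (3, 4, 1, 2)
The requested component of w1 is 2.

2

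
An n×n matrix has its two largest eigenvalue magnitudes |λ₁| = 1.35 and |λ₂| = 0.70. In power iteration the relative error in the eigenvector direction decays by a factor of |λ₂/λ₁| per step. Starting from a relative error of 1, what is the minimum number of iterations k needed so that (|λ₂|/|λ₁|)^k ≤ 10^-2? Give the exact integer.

8

|λ₂/λ₁| = 0.70/1.35 = 0.51852
Need k ≥ ln(10^-2) / ln(0.51852) = -4.6052 / -0.6568 ≈ 7.012
Smallest integer k satisfying the bound: 8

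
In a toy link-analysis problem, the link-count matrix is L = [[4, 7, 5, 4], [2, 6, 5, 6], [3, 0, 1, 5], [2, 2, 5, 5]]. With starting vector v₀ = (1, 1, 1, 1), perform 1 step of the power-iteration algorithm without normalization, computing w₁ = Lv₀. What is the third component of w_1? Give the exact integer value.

9

w1 = Lv₀ = (20, 19, 9, 14)
The requested component of w1 is 9.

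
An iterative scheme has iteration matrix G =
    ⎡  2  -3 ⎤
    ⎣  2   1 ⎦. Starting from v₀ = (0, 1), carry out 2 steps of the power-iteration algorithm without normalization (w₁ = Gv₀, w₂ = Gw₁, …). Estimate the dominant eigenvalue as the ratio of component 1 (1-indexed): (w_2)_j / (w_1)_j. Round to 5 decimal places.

3.00000

w1 = Gv₀ = (2·0 + (-3)·1; 2·0 + 1·1) = (-3, 1)
w2 = Gw1 = (2·(-3) + (-3)·1; 2·(-3) + 1·1) = (-9, -5)
Ratio at component: -9 / -3 = 3.00000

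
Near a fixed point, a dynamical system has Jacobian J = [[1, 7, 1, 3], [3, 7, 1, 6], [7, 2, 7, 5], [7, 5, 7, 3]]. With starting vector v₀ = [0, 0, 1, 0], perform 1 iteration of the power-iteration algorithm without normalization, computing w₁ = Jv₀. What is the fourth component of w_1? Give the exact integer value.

7

w1 = Jv₀ = (1·0 + 7·0 + 1·1 + 3·0; 3·0 + 7·0 + 1·1 + 6·0; 7·0 + 2·0 + 7·1 + 5·0; 7·0 + 5·0 + 7·1 + 3·0) = (1, 1, 7, 7)
The requested component of w1 is 7.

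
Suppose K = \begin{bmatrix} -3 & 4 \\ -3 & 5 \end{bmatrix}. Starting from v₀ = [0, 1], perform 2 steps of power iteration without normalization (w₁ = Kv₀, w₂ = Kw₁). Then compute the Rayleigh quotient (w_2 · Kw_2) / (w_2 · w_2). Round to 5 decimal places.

3.24893

w1 = Kv₀ = ((-3)·0 + 4·1; (-3)·0 + 5·1) = (4, 5)
w2 = Kw1 = ((-3)·4 + 4·5; (-3)·4 + 5·5) = (8, 13)
Kw2 = (28, 41)
w2·Kw2 = 8·28 + 13·41 = 757; w2·w2 = 8·8 + 13·13 = 233
λ ≈ 757/233 = 3.24893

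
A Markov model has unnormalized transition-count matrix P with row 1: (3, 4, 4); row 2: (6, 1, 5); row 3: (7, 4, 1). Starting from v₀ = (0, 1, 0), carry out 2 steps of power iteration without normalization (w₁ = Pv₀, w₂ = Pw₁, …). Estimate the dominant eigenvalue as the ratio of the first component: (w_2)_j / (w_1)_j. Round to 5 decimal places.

w1 = Pv₀ = (4, 1, 4)
w2 = Pw1 = (32, 45, 36)
Ratio at component: 32 / 4 = 8.00000

λ ≈ 8.00000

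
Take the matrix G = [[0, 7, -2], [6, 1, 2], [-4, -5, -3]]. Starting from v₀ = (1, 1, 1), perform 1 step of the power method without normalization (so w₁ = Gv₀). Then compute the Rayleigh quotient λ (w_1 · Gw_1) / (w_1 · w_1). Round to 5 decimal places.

3.67200

w1 = Gv₀ = (5, 9, -12)
Gw1 = (87, 15, -29)
w1·Gw1 = 5·87 + 9·15 + (-12)·(-29) = 918; w1·w1 = 5·5 + 9·9 + (-12)·(-12) = 250
λ ≈ 918/250 = 3.67200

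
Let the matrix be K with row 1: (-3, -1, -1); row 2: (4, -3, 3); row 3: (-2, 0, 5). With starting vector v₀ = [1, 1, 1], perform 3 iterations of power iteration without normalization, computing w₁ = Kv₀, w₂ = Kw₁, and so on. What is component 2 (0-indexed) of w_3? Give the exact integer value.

w1 = Kv₀ = ((-3)·1 + (-1)·1 + (-1)·1; 4·1 + (-3)·1 + 3·1; (-2)·1 + 0·1 + 5·1) = (-5, 4, 3)
w2 = Kw1 = ((-3)·(-5) + (-1)·4 + (-1)·3; 4·(-5) + (-3)·4 + 3·3; (-2)·(-5) + 0·4 + 5·3) = (8, -23, 25)
w3 = Kw2 = (-26, 176, 109)
The requested component of w3 is 109.

109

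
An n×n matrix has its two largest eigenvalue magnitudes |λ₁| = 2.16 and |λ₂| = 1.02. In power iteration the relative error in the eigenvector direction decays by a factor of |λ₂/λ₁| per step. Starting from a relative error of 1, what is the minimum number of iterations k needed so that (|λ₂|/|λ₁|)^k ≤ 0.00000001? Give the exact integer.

25

|λ₂/λ₁| = 1.02/2.16 = 0.47222
Need k ≥ ln(0.00000001) / ln(0.47222) = -18.4207 / -0.7503 ≈ 24.551
Smallest integer k satisfying the bound: 25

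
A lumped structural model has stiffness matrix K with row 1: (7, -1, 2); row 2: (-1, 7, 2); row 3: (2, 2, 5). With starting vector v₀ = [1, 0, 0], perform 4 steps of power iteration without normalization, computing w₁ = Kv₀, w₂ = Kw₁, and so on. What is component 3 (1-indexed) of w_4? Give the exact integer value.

w1 = Kv₀ = (7, -1, 2)
w2 = Kw1 = (54, -10, 22)
w3 = Kw2 = (432, -80, 198)
w4 = Kw3 = (3500, -596, 1694)
The requested component of w4 is 1694.

1694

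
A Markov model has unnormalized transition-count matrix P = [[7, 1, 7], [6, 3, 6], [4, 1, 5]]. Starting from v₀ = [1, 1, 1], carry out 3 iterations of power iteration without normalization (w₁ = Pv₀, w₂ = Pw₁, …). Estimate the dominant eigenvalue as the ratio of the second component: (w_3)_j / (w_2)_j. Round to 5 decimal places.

12.69231

w1 = Pv₀ = (7·1 + 1·1 + 7·1; 6·1 + 3·1 + 6·1; 4·1 + 1·1 + 5·1) = (15, 15, 10)
w2 = Pw1 = (7·15 + 1·15 + 7·10; 6·15 + 3·15 + 6·10; 4·15 + 1·15 + 5·10) = (190, 195, 125)
w3 = Pw2 = (2400, 2475, 1580)
Ratio at component: 2475 / 195 = 12.69231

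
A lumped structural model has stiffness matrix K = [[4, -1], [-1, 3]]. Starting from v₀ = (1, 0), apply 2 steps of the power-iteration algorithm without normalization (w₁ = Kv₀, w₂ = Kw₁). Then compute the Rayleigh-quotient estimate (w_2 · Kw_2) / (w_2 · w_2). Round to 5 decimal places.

4.55917

w1 = Kv₀ = (4, -1)
w2 = Kw1 = (17, -7)
Kw2 = (75, -38)
w2·Kw2 = 17·75 + (-7)·(-38) = 1541; w2·w2 = 17·17 + (-7)·(-7) = 338
λ ≈ 1541/338 = 4.55917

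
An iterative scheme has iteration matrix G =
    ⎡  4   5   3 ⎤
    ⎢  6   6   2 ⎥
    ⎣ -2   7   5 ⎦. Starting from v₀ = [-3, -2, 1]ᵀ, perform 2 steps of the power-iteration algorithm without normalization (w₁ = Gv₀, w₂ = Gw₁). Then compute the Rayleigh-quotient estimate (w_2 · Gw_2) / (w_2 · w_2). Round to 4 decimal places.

w1 = Gv₀ = (4·(-3) + 5·(-2) + 3·1; 6·(-3) + 6·(-2) + 2·1; (-2)·(-3) + 7·(-2) + 5·1) = (-19, -28, -3)
w2 = Gw1 = (4·(-19) + 5·(-28) + 3·(-3); 6·(-19) + 6·(-28) + 2·(-3); (-2)·(-19) + 7·(-28) + 5·(-3)) = (-225, -288, -173)
Gw2 = (-2859, -3424, -2431)
w2·Gw2 = (-225)·(-2859) + (-288)·(-3424) + (-173)·(-2431) = 2049950; w2·w2 = (-225)·(-225) + (-288)·(-288) + (-173)·(-173) = 163498
λ ≈ 2049950/163498 = 12.5381

12.5381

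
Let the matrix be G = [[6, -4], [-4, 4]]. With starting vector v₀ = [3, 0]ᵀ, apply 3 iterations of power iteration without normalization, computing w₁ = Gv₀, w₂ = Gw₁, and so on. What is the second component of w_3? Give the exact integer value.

w1 = Gv₀ = (6·3 + (-4)·0; (-4)·3 + 4·0) = (18, -12)
w2 = Gw1 = (6·18 + (-4)·(-12); (-4)·18 + 4·(-12)) = (156, -120)
w3 = Gw2 = (1416, -1104)
The requested component of w3 is -1104.

-1104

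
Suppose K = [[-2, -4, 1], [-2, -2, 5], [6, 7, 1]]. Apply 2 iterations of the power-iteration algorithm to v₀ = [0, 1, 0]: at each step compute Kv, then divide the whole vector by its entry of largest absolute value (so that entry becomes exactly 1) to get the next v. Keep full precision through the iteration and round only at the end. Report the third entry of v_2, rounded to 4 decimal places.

Kv0 = (-4.00000, -2.00000, 7.00000); divide by 7.00000 → v1 = (-0.57143, -0.28571, 1.00000)
Kv1 = (3.28571, 6.71429, -4.42857); divide by 6.71429 → v2 = (0.48936, 1.00000, -0.65957)
Requested entry of v2: -31/47 = -0.6596

-0.6596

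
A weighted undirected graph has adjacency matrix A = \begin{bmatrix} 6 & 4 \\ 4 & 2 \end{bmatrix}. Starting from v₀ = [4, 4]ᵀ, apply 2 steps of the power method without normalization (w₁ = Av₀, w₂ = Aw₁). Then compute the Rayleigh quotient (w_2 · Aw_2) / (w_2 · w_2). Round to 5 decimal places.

w1 = Av₀ = (40, 24)
w2 = Aw1 = (336, 208)
Aw2 = (2848, 1760)
w2·Aw2 = 336·2848 + 208·1760 = 1323008; w2·w2 = 336·336 + 208·208 = 156160
λ ≈ 1323008/156160 = 8.47213

λ ≈ 8.47213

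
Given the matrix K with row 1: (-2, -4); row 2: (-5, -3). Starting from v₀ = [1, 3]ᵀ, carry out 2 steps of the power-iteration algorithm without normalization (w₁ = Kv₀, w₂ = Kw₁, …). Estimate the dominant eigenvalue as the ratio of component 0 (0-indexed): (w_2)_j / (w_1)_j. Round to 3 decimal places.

-6.000

w1 = Kv₀ = (-14, -14)
w2 = Kw1 = (84, 112)
Ratio at component: 84 / -14 = -6.000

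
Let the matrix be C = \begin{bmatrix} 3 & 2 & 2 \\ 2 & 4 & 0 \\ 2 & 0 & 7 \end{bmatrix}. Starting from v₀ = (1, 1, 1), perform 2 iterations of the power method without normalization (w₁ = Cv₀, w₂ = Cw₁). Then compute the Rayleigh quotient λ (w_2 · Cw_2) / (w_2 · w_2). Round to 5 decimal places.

λ ≈ 7.87467

w1 = Cv₀ = (7, 6, 9)
w2 = Cw1 = (51, 38, 77)
Cw2 = (383, 254, 641)
w2·Cw2 = 51·383 + 38·254 + 77·641 = 78542; w2·w2 = 51·51 + 38·38 + 77·77 = 9974
λ ≈ 78542/9974 = 7.87467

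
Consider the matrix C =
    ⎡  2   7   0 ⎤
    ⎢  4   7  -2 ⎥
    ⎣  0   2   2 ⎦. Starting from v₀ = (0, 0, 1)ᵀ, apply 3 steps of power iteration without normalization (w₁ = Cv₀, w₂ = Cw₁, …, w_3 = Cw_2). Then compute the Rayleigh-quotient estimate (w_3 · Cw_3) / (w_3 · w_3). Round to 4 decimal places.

10.1521

w1 = Cv₀ = (2·0 + 7·0 + 0·1; 4·0 + 7·0 + (-2)·1; 0·0 + 2·0 + 2·1) = (0, -2, 2)
w2 = Cw1 = (2·0 + 7·(-2) + 0·2; 4·0 + 7·(-2) + (-2)·2; 0·0 + 2·(-2) + 2·2) = (-14, -18, 0)
w3 = Cw2 = (-154, -182, -36)
Cw3 = (-1582, -1818, -436)
w3·Cw3 = (-154)·(-1582) + (-182)·(-1818) + (-36)·(-436) = 590200; w3·w3 = (-154)·(-154) + (-182)·(-182) + (-36)·(-36) = 58136
λ ≈ 590200/58136 = 10.1521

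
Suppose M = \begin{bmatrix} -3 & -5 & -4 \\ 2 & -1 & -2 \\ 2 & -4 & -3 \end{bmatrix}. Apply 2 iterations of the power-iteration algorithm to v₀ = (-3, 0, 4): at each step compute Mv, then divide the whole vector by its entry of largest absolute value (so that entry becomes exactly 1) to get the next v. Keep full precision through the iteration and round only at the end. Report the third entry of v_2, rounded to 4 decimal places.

Mv0 = (-7.00000, -14.00000, -18.00000); divide by -18.00000 → v1 = (0.38889, 0.77778, 1.00000)
Mv1 = (-9.05556, -2.00000, -5.33333); divide by -9.05556 → v2 = (1.00000, 0.22086, 0.58896)
Requested entry of v2: 96/163 = 0.5890

0.5890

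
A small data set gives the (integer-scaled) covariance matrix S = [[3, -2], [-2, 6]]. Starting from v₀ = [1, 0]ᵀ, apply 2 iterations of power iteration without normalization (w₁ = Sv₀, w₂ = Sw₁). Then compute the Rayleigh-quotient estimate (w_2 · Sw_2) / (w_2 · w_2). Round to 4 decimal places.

w1 = Sv₀ = (3·1 + (-2)·0; (-2)·1 + 6·0) = (3, -2)
w2 = Sw1 = (3·3 + (-2)·(-2); (-2)·3 + 6·(-2)) = (13, -18)
Sw2 = (75, -134)
w2·Sw2 = 13·75 + (-18)·(-134) = 3387; w2·w2 = 13·13 + (-18)·(-18) = 493
λ ≈ 3387/493 = 6.8702

6.8702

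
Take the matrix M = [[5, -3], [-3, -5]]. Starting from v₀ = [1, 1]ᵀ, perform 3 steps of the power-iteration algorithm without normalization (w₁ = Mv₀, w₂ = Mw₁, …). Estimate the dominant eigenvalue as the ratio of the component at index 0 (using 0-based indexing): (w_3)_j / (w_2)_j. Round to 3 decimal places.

w1 = Mv₀ = (2, -8)
w2 = Mw1 = (34, 34)
w3 = Mw2 = (68, -272)
Ratio at component: 68 / 34 = 2.000

2.000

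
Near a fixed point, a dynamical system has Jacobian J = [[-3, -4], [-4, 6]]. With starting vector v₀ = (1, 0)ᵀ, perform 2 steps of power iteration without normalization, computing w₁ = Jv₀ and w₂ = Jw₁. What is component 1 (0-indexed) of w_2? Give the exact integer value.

-12

w1 = Jv₀ = (-3, -4)
w2 = Jw1 = (25, -12)
The requested component of w2 is -12.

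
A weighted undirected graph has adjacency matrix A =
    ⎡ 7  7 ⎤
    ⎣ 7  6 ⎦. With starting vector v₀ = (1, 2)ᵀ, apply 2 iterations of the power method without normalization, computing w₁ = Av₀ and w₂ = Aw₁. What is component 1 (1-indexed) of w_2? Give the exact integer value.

w1 = Av₀ = (21, 19)
w2 = Aw1 = (280, 261)
The requested component of w2 is 280.

280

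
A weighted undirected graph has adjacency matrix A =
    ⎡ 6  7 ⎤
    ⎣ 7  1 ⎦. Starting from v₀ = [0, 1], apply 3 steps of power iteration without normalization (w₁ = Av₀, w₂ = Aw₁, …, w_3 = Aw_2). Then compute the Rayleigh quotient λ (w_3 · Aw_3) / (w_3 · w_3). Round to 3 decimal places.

λ ≈ 10.868

w1 = Av₀ = (6·0 + 7·1; 7·0 + 1·1) = (7, 1)
w2 = Aw1 = (6·7 + 7·1; 7·7 + 1·1) = (49, 50)
w3 = Aw2 = (644, 393)
Aw3 = (6615, 4901)
w3·Aw3 = 644·6615 + 393·4901 = 6186153; w3·w3 = 644·644 + 393·393 = 569185
λ ≈ 6186153/569185 = 10.868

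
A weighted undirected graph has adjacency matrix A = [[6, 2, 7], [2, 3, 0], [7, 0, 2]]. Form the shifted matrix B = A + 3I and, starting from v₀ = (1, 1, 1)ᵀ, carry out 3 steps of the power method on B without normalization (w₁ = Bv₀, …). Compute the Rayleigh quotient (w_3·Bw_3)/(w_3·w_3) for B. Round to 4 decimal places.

μ ≈ 14.5734

B = A + 3I has rows (9, 2, 7); (2, 6, 0); (7, 0, 5)
w1 = Bv₀ = (9·1 + 2·1 + 7·1; 2·1 + 6·1 + 0·1; 7·1 + 0·1 + 5·1) = (18, 8, 12)
w2 = Bw1 = (9·18 + 2·8 + 7·12; 2·18 + 6·8 + 0·12; 7·18 + 0·8 + 5·12) = (262, 84, 186)
w3 = Bw2 = (3828, 1028, 2764)
Bw3 = (55856, 13824, 40616)
w3·Bw3 = 340290464; w3·w3 = 23350064; μ ≈ 340290464/23350064 = 14.5734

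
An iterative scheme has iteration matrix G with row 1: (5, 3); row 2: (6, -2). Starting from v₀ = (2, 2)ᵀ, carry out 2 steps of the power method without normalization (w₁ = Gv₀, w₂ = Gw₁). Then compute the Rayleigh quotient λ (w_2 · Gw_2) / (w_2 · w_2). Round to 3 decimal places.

w1 = Gv₀ = (16, 8)
w2 = Gw1 = (104, 80)
Gw2 = (760, 464)
w2·Gw2 = 104·760 + 80·464 = 116160; w2·w2 = 104·104 + 80·80 = 17216
λ ≈ 116160/17216 = 6.747

λ ≈ 6.747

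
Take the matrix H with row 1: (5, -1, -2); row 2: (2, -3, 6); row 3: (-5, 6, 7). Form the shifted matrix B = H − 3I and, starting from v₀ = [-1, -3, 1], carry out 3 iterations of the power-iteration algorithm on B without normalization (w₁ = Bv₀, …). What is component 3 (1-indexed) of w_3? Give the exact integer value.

-694

B = H − 3I has rows (2, -1, -2); (2, -6, 6); (-5, 6, 4)
w1 = Bv₀ = (-1, 22, -9)
w2 = Bw1 = (-6, -188, 101)
w3 = Bw2 = (-26, 1722, -694)
Requested component of w3: -694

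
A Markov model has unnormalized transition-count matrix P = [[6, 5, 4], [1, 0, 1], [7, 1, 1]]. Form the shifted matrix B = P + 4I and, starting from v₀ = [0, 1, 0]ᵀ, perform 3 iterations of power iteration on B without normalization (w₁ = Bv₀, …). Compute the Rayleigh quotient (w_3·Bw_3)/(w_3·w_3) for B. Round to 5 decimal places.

14.19439

B = P + 4I has rows (10, 5, 4); (1, 4, 1); (7, 1, 5)
w1 = Bv₀ = (5, 4, 1)
w2 = Bw1 = (74, 22, 44)
w3 = Bw2 = (1026, 206, 760)
Bw3 = (14330, 2610, 11188)
w3·Bw3 = 23743120; w3·w3 = 1672712; μ ≈ 23743120/1672712 = 14.19439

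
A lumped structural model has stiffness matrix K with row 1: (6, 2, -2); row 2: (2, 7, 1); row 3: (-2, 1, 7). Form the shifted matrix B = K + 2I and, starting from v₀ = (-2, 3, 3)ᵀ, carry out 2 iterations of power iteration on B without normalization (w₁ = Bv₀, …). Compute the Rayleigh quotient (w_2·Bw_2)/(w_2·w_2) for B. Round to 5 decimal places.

μ ≈ 10.07597

B = K + 2I has rows (8, 2, -2); (2, 9, 1); (-2, 1, 9)
w1 = Bv₀ = (-16, 26, 34)
w2 = Bw1 = (-144, 236, 364)
Bw2 = (-1408, 2200, 3800)
w2·Bw2 = 2105152; w2·w2 = 208928; μ ≈ 2105152/208928 = 10.07597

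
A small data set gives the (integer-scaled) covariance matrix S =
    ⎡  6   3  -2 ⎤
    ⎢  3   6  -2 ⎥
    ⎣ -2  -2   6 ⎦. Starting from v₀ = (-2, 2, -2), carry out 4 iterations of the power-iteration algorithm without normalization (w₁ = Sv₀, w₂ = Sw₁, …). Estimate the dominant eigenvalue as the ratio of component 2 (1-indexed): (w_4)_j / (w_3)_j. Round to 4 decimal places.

w1 = Sv₀ = (6·(-2) + 3·2 + (-2)·(-2); 3·(-2) + 6·2 + (-2)·(-2); (-2)·(-2) + (-2)·2 + 6·(-2)) = (-2, 10, -12)
w2 = Sw1 = (6·(-2) + 3·10 + (-2)·(-12); 3·(-2) + 6·10 + (-2)·(-12); (-2)·(-2) + (-2)·10 + 6·(-12)) = (42, 78, -88)
w3 = Sw2 = (662, 770, -768)
w4 = Sw3 = (7818, 8142, -7472)
Ratio at component: 8142 / 770 = 10.5740

λ ≈ 10.5740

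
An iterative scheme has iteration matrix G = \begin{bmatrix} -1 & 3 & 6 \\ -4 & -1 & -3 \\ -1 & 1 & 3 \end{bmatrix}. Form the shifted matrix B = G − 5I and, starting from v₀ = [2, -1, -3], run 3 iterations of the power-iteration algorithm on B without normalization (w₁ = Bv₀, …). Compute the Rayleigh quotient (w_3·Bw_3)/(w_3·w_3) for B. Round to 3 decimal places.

B = G − 5I has rows (-6, 3, 6); (-4, -6, -3); (-1, 1, -2)
w1 = Bv₀ = ((-6)·2 + 3·(-1) + 6·(-3); (-4)·2 + (-6)·(-1) + (-3)·(-3); (-1)·2 + 1·(-1) + (-2)·(-3)) = (-33, 7, 3)
w2 = Bw1 = ((-6)·(-33) + 3·7 + 6·3; (-4)·(-33) + (-6)·7 + (-3)·3; (-1)·(-33) + 1·7 + (-2)·3) = (237, 81, 34)
w3 = Bw2 = (-975, -1536, -224)
Bw3 = (-102, 13788, -113)
w3·Bw3 = -21053606; w3·w3 = 3360097; μ ≈ -21053606/3360097 = -6.266

μ ≈ -6.266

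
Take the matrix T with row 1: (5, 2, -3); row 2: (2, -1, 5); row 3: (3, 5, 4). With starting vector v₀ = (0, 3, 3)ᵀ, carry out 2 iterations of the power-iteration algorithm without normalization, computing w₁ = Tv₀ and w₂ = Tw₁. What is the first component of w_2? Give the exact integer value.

-72

w1 = Tv₀ = (5·0 + 2·3 + (-3)·3; 2·0 + (-1)·3 + 5·3; 3·0 + 5·3 + 4·3) = (-3, 12, 27)
w2 = Tw1 = (5·(-3) + 2·12 + (-3)·27; 2·(-3) + (-1)·12 + 5·27; 3·(-3) + 5·12 + 4·27) = (-72, 117, 159)
The requested component of w2 is -72.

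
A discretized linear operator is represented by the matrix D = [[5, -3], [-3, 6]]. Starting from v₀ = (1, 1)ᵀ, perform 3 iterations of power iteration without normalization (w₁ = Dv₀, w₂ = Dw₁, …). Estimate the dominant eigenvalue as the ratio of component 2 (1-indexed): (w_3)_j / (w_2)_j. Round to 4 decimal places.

w1 = Dv₀ = (5·1 + (-3)·1; (-3)·1 + 6·1) = (2, 3)
w2 = Dw1 = (5·2 + (-3)·3; (-3)·2 + 6·3) = (1, 12)
w3 = Dw2 = (-31, 69)
Ratio at component: 69 / 12 = 5.7500

λ ≈ 5.7500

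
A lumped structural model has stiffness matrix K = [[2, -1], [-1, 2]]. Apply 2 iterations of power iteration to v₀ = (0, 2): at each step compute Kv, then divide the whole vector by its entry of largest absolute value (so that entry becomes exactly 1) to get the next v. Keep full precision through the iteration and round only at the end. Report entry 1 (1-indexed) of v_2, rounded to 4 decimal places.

Kv0 = (-2.00000, 4.00000); divide by 4.00000 → v1 = (-0.50000, 1.00000)
Kv1 = (-2.00000, 2.50000); divide by 2.50000 → v2 = (-0.80000, 1.00000)
Requested entry of v2: -8/10 = -0.8000

-0.8000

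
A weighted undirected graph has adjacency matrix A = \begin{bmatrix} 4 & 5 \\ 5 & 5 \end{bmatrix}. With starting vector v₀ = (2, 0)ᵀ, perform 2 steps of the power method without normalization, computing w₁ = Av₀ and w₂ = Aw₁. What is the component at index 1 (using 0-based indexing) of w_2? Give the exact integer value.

w1 = Av₀ = (4·2 + 5·0; 5·2 + 5·0) = (8, 10)
w2 = Aw1 = (4·8 + 5·10; 5·8 + 5·10) = (82, 90)
The requested component of w2 is 90.

90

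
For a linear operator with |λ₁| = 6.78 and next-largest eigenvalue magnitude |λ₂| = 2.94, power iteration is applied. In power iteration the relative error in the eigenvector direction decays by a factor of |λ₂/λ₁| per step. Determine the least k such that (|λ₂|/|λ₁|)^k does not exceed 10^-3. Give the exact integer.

|λ₂/λ₁| = 2.94/6.78 = 0.43363
Need k ≥ ln(10^-3) / ln(0.43363) = -6.9078 / -0.8356 ≈ 8.267
Smallest integer k satisfying the bound: 9

9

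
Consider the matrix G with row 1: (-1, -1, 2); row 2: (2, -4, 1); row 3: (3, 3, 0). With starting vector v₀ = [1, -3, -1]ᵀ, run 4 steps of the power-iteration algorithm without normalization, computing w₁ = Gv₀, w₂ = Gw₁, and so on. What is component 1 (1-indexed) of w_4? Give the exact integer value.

w1 = Gv₀ = (0, 13, -6)
w2 = Gw1 = (-25, -58, 39)
w3 = Gw2 = (161, 221, -249)
w4 = Gw3 = (-880, -811, 1146)
The requested component of w4 is -880.

-880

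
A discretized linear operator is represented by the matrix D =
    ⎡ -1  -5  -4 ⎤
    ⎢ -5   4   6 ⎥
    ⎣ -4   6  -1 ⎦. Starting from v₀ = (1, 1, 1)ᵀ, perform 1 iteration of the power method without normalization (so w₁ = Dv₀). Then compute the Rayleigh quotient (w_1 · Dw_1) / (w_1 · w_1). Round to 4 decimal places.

w1 = Dv₀ = ((-1)·1 + (-5)·1 + (-4)·1; (-5)·1 + 4·1 + 6·1; (-4)·1 + 6·1 + (-1)·1) = (-10, 5, 1)
Dw1 = (-19, 76, 69)
w1·Dw1 = (-10)·(-19) + 5·76 + 1·69 = 639; w1·w1 = (-10)·(-10) + 5·5 + 1·1 = 126
λ ≈ 639/126 = 5.0714

5.0714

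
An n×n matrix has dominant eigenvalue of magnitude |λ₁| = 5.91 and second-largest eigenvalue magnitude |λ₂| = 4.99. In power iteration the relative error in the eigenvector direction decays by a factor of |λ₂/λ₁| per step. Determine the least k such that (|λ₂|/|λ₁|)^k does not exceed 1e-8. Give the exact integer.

109

|λ₂/λ₁| = 4.99/5.91 = 0.84433
Need k ≥ ln(1e-8) / ln(0.84433) = -18.4207 / -0.1692 ≈ 108.863
Smallest integer k satisfying the bound: 109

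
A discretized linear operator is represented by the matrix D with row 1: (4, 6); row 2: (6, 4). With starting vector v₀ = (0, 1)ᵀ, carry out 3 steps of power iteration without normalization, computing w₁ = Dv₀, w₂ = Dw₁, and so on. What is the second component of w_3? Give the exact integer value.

w1 = Dv₀ = (4·0 + 6·1; 6·0 + 4·1) = (6, 4)
w2 = Dw1 = (4·6 + 6·4; 6·6 + 4·4) = (48, 52)
w3 = Dw2 = (504, 496)
The requested component of w3 is 496.

496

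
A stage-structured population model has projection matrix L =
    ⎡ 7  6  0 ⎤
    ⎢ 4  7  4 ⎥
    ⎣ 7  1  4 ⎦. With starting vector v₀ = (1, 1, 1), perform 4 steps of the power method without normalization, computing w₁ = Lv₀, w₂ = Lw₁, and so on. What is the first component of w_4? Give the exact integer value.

w1 = Lv₀ = (7·1 + 6·1 + 0·1; 4·1 + 7·1 + 4·1; 7·1 + 1·1 + 4·1) = (13, 15, 12)
w2 = Lw1 = (7·13 + 6·15 + 0·12; 4·13 + 7·15 + 4·12; 7·13 + 1·15 + 4·12) = (181, 205, 154)
w3 = Lw2 = (2497, 2775, 2088)
w4 = Lw3 = (34129, 37765, 28606)
The requested component of w4 is 34129.

34129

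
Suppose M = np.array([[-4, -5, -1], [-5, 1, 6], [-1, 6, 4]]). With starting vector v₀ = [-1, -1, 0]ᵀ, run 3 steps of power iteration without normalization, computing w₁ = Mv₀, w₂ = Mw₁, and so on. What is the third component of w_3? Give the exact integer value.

-395

w1 = Mv₀ = (9, 4, -5)
w2 = Mw1 = (-51, -71, -5)
w3 = Mw2 = (564, 154, -395)
The requested component of w3 is -395.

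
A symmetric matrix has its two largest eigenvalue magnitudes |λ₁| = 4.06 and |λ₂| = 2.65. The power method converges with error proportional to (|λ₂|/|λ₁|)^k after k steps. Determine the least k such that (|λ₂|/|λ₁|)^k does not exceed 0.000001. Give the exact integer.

33

|λ₂/λ₁| = 2.65/4.06 = 0.65271
Need k ≥ ln(0.000001) / ln(0.65271) = -13.8155 / -0.4266 ≈ 32.383
Smallest integer k satisfying the bound: 33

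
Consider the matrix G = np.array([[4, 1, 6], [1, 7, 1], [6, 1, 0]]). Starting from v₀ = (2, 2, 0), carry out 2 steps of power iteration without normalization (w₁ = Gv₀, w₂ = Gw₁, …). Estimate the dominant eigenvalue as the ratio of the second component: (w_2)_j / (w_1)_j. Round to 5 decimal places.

8.50000

w1 = Gv₀ = (4·2 + 1·2 + 6·0; 1·2 + 7·2 + 1·0; 6·2 + 1·2 + 0·0) = (10, 16, 14)
w2 = Gw1 = (4·10 + 1·16 + 6·14; 1·10 + 7·16 + 1·14; 6·10 + 1·16 + 0·14) = (140, 136, 76)
Ratio at component: 136 / 16 = 8.50000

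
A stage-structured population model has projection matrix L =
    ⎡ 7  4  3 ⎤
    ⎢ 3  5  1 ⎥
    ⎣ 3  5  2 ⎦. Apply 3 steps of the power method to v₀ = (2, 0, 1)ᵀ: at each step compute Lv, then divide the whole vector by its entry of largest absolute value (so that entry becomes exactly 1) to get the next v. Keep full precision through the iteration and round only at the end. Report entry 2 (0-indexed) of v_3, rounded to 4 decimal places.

Lv0 = (17.00000, 7.00000, 8.00000); divide by 17.00000 → v1 = (1.00000, 0.41176, 0.47059)
Lv1 = (10.05882, 5.52941, 6.00000); divide by 10.05882 → v2 = (1.00000, 0.54971, 0.59649)
Lv2 = (10.98830, 6.34503, 6.94152); divide by 10.98830 → v3 = (1.00000, 0.57743, 0.63172)
Requested entry of v3: 1187/1879 = 0.6317

0.6317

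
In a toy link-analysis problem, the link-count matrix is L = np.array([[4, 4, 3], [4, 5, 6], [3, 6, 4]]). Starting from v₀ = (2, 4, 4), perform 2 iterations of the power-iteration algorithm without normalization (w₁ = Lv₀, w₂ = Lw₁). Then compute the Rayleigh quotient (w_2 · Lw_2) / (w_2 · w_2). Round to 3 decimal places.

w1 = Lv₀ = (36, 52, 46)
w2 = Lw1 = (490, 680, 604)
Lw2 = (6492, 8984, 7966)
w2·Lw2 = 490·6492 + 680·8984 + 604·7966 = 14101664; w2·w2 = 490·490 + 680·680 + 604·604 = 1067316
λ ≈ 14101664/1067316 = 13.212

λ ≈ 13.212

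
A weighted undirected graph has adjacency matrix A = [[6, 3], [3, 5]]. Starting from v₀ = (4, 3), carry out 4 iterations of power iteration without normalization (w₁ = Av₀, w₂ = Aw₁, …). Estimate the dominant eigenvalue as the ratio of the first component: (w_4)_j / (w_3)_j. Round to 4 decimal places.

w1 = Av₀ = (6·4 + 3·3; 3·4 + 5·3) = (33, 27)
w2 = Aw1 = (6·33 + 3·27; 3·33 + 5·27) = (279, 234)
w3 = Aw2 = (2376, 2007)
w4 = Aw3 = (20277, 17163)
Ratio at component: 20277 / 2376 = 8.5341

8.5341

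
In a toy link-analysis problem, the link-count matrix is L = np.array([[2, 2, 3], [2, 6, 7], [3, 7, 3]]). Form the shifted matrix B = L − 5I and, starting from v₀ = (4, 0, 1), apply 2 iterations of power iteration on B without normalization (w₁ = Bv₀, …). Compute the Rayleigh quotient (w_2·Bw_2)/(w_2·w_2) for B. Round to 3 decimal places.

B = L − 5I has rows (-3, 2, 3); (2, 1, 7); (3, 7, -2)
w1 = Bv₀ = ((-3)·4 + 2·0 + 3·1; 2·4 + 1·0 + 7·1; 3·4 + 7·0 + (-2)·1) = (-9, 15, 10)
w2 = Bw1 = ((-3)·(-9) + 2·15 + 3·10; 2·(-9) + 1·15 + 7·10; 3·(-9) + 7·15 + (-2)·10) = (87, 67, 58)
Bw2 = (47, 647, 614)
w2·Bw2 = 83050; w2·w2 = 15422; μ ≈ 83050/15422 = 5.385

5.385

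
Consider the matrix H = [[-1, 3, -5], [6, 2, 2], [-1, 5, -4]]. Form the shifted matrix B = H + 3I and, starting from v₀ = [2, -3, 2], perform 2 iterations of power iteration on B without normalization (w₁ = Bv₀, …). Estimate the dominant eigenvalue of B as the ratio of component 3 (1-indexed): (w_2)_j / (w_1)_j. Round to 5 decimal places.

B = H + 3I has rows (2, 3, -5); (6, 5, 2); (-1, 5, -1)
w1 = Bv₀ = (-15, 1, -19)
w2 = Bw1 = (68, -123, 39)
Ratio: 39/-19 = -2.05263

-2.05263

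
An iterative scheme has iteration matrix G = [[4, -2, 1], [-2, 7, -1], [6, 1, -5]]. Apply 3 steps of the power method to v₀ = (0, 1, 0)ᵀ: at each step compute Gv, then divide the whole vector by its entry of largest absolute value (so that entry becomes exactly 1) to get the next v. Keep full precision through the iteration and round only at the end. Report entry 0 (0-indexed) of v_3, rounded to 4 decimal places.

Gv0 = (-2.00000, 7.00000, 1.00000); divide by 7.00000 → v1 = (-0.28571, 1.00000, 0.14286)
Gv1 = (-3.00000, 7.42857, -1.42857); divide by 7.42857 → v2 = (-0.40385, 1.00000, -0.19231)
Gv2 = (-3.80769, 8.00000, -0.46154); divide by 8.00000 → v3 = (-0.47596, 1.00000, -0.05769)
Requested entry of v3: -198/416 = -0.4760

-0.4760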